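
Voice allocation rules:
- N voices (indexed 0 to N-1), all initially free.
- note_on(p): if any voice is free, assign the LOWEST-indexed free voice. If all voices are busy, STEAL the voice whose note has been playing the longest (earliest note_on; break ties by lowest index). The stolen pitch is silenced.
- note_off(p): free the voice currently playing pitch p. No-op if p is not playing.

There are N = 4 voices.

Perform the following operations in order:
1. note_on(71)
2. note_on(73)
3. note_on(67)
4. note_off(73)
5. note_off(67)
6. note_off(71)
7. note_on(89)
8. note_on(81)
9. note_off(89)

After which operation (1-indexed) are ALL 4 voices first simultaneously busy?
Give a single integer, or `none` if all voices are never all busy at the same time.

Answer: none

Derivation:
Op 1: note_on(71): voice 0 is free -> assigned | voices=[71 - - -]
Op 2: note_on(73): voice 1 is free -> assigned | voices=[71 73 - -]
Op 3: note_on(67): voice 2 is free -> assigned | voices=[71 73 67 -]
Op 4: note_off(73): free voice 1 | voices=[71 - 67 -]
Op 5: note_off(67): free voice 2 | voices=[71 - - -]
Op 6: note_off(71): free voice 0 | voices=[- - - -]
Op 7: note_on(89): voice 0 is free -> assigned | voices=[89 - - -]
Op 8: note_on(81): voice 1 is free -> assigned | voices=[89 81 - -]
Op 9: note_off(89): free voice 0 | voices=[- 81 - -]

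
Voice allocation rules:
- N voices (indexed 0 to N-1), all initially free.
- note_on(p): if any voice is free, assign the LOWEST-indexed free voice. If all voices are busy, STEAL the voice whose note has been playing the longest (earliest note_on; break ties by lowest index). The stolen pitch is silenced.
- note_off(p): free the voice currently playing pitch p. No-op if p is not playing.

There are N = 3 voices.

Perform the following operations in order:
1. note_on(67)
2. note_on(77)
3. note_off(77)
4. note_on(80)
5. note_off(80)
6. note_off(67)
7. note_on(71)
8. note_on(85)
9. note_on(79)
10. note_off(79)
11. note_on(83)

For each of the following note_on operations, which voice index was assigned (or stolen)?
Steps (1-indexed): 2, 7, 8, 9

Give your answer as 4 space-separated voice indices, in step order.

Answer: 1 0 1 2

Derivation:
Op 1: note_on(67): voice 0 is free -> assigned | voices=[67 - -]
Op 2: note_on(77): voice 1 is free -> assigned | voices=[67 77 -]
Op 3: note_off(77): free voice 1 | voices=[67 - -]
Op 4: note_on(80): voice 1 is free -> assigned | voices=[67 80 -]
Op 5: note_off(80): free voice 1 | voices=[67 - -]
Op 6: note_off(67): free voice 0 | voices=[- - -]
Op 7: note_on(71): voice 0 is free -> assigned | voices=[71 - -]
Op 8: note_on(85): voice 1 is free -> assigned | voices=[71 85 -]
Op 9: note_on(79): voice 2 is free -> assigned | voices=[71 85 79]
Op 10: note_off(79): free voice 2 | voices=[71 85 -]
Op 11: note_on(83): voice 2 is free -> assigned | voices=[71 85 83]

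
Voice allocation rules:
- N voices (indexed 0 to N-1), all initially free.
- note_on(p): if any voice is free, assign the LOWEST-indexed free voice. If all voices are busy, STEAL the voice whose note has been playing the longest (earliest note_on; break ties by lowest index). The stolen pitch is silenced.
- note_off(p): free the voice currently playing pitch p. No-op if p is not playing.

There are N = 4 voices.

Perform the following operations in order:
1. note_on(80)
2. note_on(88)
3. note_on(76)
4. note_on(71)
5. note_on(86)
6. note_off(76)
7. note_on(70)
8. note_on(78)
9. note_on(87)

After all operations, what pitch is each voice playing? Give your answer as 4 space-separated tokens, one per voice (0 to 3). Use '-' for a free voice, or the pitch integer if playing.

Op 1: note_on(80): voice 0 is free -> assigned | voices=[80 - - -]
Op 2: note_on(88): voice 1 is free -> assigned | voices=[80 88 - -]
Op 3: note_on(76): voice 2 is free -> assigned | voices=[80 88 76 -]
Op 4: note_on(71): voice 3 is free -> assigned | voices=[80 88 76 71]
Op 5: note_on(86): all voices busy, STEAL voice 0 (pitch 80, oldest) -> assign | voices=[86 88 76 71]
Op 6: note_off(76): free voice 2 | voices=[86 88 - 71]
Op 7: note_on(70): voice 2 is free -> assigned | voices=[86 88 70 71]
Op 8: note_on(78): all voices busy, STEAL voice 1 (pitch 88, oldest) -> assign | voices=[86 78 70 71]
Op 9: note_on(87): all voices busy, STEAL voice 3 (pitch 71, oldest) -> assign | voices=[86 78 70 87]

Answer: 86 78 70 87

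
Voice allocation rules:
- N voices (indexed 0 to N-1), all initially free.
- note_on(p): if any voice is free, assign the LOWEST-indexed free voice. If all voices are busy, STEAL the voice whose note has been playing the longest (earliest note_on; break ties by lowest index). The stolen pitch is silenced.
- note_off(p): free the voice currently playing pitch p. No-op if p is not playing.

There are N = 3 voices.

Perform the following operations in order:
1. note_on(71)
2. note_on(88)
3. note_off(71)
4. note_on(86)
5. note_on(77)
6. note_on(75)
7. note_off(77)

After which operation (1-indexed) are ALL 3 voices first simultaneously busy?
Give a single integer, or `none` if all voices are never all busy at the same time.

Op 1: note_on(71): voice 0 is free -> assigned | voices=[71 - -]
Op 2: note_on(88): voice 1 is free -> assigned | voices=[71 88 -]
Op 3: note_off(71): free voice 0 | voices=[- 88 -]
Op 4: note_on(86): voice 0 is free -> assigned | voices=[86 88 -]
Op 5: note_on(77): voice 2 is free -> assigned | voices=[86 88 77]
Op 6: note_on(75): all voices busy, STEAL voice 1 (pitch 88, oldest) -> assign | voices=[86 75 77]
Op 7: note_off(77): free voice 2 | voices=[86 75 -]

Answer: 5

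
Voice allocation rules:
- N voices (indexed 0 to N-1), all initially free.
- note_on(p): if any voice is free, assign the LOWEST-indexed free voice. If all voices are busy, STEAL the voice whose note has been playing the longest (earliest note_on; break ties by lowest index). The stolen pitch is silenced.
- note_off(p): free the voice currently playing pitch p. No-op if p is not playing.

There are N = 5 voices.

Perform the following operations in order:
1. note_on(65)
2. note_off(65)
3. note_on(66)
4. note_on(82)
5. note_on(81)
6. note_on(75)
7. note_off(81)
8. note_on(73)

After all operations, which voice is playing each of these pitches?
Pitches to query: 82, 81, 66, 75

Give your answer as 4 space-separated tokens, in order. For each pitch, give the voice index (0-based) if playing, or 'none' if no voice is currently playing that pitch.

Answer: 1 none 0 3

Derivation:
Op 1: note_on(65): voice 0 is free -> assigned | voices=[65 - - - -]
Op 2: note_off(65): free voice 0 | voices=[- - - - -]
Op 3: note_on(66): voice 0 is free -> assigned | voices=[66 - - - -]
Op 4: note_on(82): voice 1 is free -> assigned | voices=[66 82 - - -]
Op 5: note_on(81): voice 2 is free -> assigned | voices=[66 82 81 - -]
Op 6: note_on(75): voice 3 is free -> assigned | voices=[66 82 81 75 -]
Op 7: note_off(81): free voice 2 | voices=[66 82 - 75 -]
Op 8: note_on(73): voice 2 is free -> assigned | voices=[66 82 73 75 -]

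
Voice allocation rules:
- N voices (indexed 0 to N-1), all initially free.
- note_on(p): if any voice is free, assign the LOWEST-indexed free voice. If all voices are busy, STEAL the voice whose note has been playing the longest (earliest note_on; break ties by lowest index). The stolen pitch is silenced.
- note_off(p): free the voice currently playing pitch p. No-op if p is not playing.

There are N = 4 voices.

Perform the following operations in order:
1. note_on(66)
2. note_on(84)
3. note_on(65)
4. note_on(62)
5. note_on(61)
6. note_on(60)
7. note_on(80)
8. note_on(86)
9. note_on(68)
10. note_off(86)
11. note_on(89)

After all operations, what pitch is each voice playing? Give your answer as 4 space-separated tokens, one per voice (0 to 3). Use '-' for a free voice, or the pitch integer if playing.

Answer: 68 60 80 89

Derivation:
Op 1: note_on(66): voice 0 is free -> assigned | voices=[66 - - -]
Op 2: note_on(84): voice 1 is free -> assigned | voices=[66 84 - -]
Op 3: note_on(65): voice 2 is free -> assigned | voices=[66 84 65 -]
Op 4: note_on(62): voice 3 is free -> assigned | voices=[66 84 65 62]
Op 5: note_on(61): all voices busy, STEAL voice 0 (pitch 66, oldest) -> assign | voices=[61 84 65 62]
Op 6: note_on(60): all voices busy, STEAL voice 1 (pitch 84, oldest) -> assign | voices=[61 60 65 62]
Op 7: note_on(80): all voices busy, STEAL voice 2 (pitch 65, oldest) -> assign | voices=[61 60 80 62]
Op 8: note_on(86): all voices busy, STEAL voice 3 (pitch 62, oldest) -> assign | voices=[61 60 80 86]
Op 9: note_on(68): all voices busy, STEAL voice 0 (pitch 61, oldest) -> assign | voices=[68 60 80 86]
Op 10: note_off(86): free voice 3 | voices=[68 60 80 -]
Op 11: note_on(89): voice 3 is free -> assigned | voices=[68 60 80 89]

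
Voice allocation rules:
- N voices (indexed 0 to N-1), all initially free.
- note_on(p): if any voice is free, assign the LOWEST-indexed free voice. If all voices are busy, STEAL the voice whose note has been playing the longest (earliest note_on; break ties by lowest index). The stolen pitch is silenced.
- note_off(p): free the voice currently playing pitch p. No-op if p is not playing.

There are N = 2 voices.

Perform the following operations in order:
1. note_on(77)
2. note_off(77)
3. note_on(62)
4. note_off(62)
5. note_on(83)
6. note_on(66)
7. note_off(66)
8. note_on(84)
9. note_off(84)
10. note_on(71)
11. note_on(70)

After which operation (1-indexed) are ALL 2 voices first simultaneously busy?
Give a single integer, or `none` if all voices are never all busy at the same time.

Op 1: note_on(77): voice 0 is free -> assigned | voices=[77 -]
Op 2: note_off(77): free voice 0 | voices=[- -]
Op 3: note_on(62): voice 0 is free -> assigned | voices=[62 -]
Op 4: note_off(62): free voice 0 | voices=[- -]
Op 5: note_on(83): voice 0 is free -> assigned | voices=[83 -]
Op 6: note_on(66): voice 1 is free -> assigned | voices=[83 66]
Op 7: note_off(66): free voice 1 | voices=[83 -]
Op 8: note_on(84): voice 1 is free -> assigned | voices=[83 84]
Op 9: note_off(84): free voice 1 | voices=[83 -]
Op 10: note_on(71): voice 1 is free -> assigned | voices=[83 71]
Op 11: note_on(70): all voices busy, STEAL voice 0 (pitch 83, oldest) -> assign | voices=[70 71]

Answer: 6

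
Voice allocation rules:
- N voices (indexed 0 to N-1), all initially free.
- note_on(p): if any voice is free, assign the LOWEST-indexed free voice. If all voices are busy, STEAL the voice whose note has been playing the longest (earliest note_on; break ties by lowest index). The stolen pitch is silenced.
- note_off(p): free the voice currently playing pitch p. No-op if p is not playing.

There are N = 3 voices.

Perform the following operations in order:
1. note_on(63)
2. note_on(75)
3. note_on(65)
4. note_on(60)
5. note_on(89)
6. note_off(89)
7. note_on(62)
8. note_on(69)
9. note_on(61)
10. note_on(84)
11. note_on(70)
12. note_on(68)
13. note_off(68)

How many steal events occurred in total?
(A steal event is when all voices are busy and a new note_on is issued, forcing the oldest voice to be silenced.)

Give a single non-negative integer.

Op 1: note_on(63): voice 0 is free -> assigned | voices=[63 - -]
Op 2: note_on(75): voice 1 is free -> assigned | voices=[63 75 -]
Op 3: note_on(65): voice 2 is free -> assigned | voices=[63 75 65]
Op 4: note_on(60): all voices busy, STEAL voice 0 (pitch 63, oldest) -> assign | voices=[60 75 65]
Op 5: note_on(89): all voices busy, STEAL voice 1 (pitch 75, oldest) -> assign | voices=[60 89 65]
Op 6: note_off(89): free voice 1 | voices=[60 - 65]
Op 7: note_on(62): voice 1 is free -> assigned | voices=[60 62 65]
Op 8: note_on(69): all voices busy, STEAL voice 2 (pitch 65, oldest) -> assign | voices=[60 62 69]
Op 9: note_on(61): all voices busy, STEAL voice 0 (pitch 60, oldest) -> assign | voices=[61 62 69]
Op 10: note_on(84): all voices busy, STEAL voice 1 (pitch 62, oldest) -> assign | voices=[61 84 69]
Op 11: note_on(70): all voices busy, STEAL voice 2 (pitch 69, oldest) -> assign | voices=[61 84 70]
Op 12: note_on(68): all voices busy, STEAL voice 0 (pitch 61, oldest) -> assign | voices=[68 84 70]
Op 13: note_off(68): free voice 0 | voices=[- 84 70]

Answer: 7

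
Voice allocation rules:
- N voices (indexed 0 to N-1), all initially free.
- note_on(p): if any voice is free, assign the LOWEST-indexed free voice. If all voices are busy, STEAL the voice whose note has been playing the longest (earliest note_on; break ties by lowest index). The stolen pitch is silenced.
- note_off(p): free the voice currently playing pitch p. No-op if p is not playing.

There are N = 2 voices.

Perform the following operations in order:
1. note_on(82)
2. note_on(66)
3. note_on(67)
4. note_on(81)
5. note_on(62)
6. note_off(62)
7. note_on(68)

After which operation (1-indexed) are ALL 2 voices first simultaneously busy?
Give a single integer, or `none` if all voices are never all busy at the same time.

Answer: 2

Derivation:
Op 1: note_on(82): voice 0 is free -> assigned | voices=[82 -]
Op 2: note_on(66): voice 1 is free -> assigned | voices=[82 66]
Op 3: note_on(67): all voices busy, STEAL voice 0 (pitch 82, oldest) -> assign | voices=[67 66]
Op 4: note_on(81): all voices busy, STEAL voice 1 (pitch 66, oldest) -> assign | voices=[67 81]
Op 5: note_on(62): all voices busy, STEAL voice 0 (pitch 67, oldest) -> assign | voices=[62 81]
Op 6: note_off(62): free voice 0 | voices=[- 81]
Op 7: note_on(68): voice 0 is free -> assigned | voices=[68 81]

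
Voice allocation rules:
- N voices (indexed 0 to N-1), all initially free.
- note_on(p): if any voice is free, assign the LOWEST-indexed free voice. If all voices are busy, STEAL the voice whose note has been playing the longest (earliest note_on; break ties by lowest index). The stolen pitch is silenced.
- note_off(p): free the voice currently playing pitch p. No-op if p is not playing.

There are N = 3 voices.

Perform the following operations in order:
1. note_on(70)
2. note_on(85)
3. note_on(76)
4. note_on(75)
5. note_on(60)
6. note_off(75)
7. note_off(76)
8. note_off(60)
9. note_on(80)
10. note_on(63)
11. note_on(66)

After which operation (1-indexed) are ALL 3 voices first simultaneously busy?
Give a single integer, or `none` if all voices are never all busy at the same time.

Op 1: note_on(70): voice 0 is free -> assigned | voices=[70 - -]
Op 2: note_on(85): voice 1 is free -> assigned | voices=[70 85 -]
Op 3: note_on(76): voice 2 is free -> assigned | voices=[70 85 76]
Op 4: note_on(75): all voices busy, STEAL voice 0 (pitch 70, oldest) -> assign | voices=[75 85 76]
Op 5: note_on(60): all voices busy, STEAL voice 1 (pitch 85, oldest) -> assign | voices=[75 60 76]
Op 6: note_off(75): free voice 0 | voices=[- 60 76]
Op 7: note_off(76): free voice 2 | voices=[- 60 -]
Op 8: note_off(60): free voice 1 | voices=[- - -]
Op 9: note_on(80): voice 0 is free -> assigned | voices=[80 - -]
Op 10: note_on(63): voice 1 is free -> assigned | voices=[80 63 -]
Op 11: note_on(66): voice 2 is free -> assigned | voices=[80 63 66]

Answer: 3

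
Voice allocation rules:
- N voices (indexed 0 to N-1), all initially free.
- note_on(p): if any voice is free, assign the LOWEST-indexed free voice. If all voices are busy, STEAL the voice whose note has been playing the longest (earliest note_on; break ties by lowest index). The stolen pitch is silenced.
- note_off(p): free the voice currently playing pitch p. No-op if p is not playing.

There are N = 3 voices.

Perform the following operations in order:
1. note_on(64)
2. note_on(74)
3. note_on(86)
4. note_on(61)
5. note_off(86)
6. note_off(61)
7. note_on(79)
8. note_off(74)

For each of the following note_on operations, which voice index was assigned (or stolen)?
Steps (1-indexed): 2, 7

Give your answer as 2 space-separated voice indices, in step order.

Op 1: note_on(64): voice 0 is free -> assigned | voices=[64 - -]
Op 2: note_on(74): voice 1 is free -> assigned | voices=[64 74 -]
Op 3: note_on(86): voice 2 is free -> assigned | voices=[64 74 86]
Op 4: note_on(61): all voices busy, STEAL voice 0 (pitch 64, oldest) -> assign | voices=[61 74 86]
Op 5: note_off(86): free voice 2 | voices=[61 74 -]
Op 6: note_off(61): free voice 0 | voices=[- 74 -]
Op 7: note_on(79): voice 0 is free -> assigned | voices=[79 74 -]
Op 8: note_off(74): free voice 1 | voices=[79 - -]

Answer: 1 0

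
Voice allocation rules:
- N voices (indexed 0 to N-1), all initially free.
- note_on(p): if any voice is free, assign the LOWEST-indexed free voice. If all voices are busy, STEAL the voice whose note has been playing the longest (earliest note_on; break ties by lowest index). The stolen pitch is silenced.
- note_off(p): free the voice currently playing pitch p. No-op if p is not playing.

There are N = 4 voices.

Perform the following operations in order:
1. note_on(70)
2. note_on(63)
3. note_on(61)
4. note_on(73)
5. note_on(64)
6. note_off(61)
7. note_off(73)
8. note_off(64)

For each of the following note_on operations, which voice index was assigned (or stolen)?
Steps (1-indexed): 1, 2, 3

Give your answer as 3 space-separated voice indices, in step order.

Answer: 0 1 2

Derivation:
Op 1: note_on(70): voice 0 is free -> assigned | voices=[70 - - -]
Op 2: note_on(63): voice 1 is free -> assigned | voices=[70 63 - -]
Op 3: note_on(61): voice 2 is free -> assigned | voices=[70 63 61 -]
Op 4: note_on(73): voice 3 is free -> assigned | voices=[70 63 61 73]
Op 5: note_on(64): all voices busy, STEAL voice 0 (pitch 70, oldest) -> assign | voices=[64 63 61 73]
Op 6: note_off(61): free voice 2 | voices=[64 63 - 73]
Op 7: note_off(73): free voice 3 | voices=[64 63 - -]
Op 8: note_off(64): free voice 0 | voices=[- 63 - -]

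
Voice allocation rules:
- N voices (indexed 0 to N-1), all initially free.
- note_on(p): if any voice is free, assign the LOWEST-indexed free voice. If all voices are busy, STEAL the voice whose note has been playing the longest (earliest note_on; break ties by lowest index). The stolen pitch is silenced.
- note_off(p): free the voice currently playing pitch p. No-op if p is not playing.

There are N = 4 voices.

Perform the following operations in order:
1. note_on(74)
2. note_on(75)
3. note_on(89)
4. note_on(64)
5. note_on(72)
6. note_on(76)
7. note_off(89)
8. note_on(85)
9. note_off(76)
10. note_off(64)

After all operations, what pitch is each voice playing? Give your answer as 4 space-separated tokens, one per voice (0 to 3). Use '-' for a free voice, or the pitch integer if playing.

Op 1: note_on(74): voice 0 is free -> assigned | voices=[74 - - -]
Op 2: note_on(75): voice 1 is free -> assigned | voices=[74 75 - -]
Op 3: note_on(89): voice 2 is free -> assigned | voices=[74 75 89 -]
Op 4: note_on(64): voice 3 is free -> assigned | voices=[74 75 89 64]
Op 5: note_on(72): all voices busy, STEAL voice 0 (pitch 74, oldest) -> assign | voices=[72 75 89 64]
Op 6: note_on(76): all voices busy, STEAL voice 1 (pitch 75, oldest) -> assign | voices=[72 76 89 64]
Op 7: note_off(89): free voice 2 | voices=[72 76 - 64]
Op 8: note_on(85): voice 2 is free -> assigned | voices=[72 76 85 64]
Op 9: note_off(76): free voice 1 | voices=[72 - 85 64]
Op 10: note_off(64): free voice 3 | voices=[72 - 85 -]

Answer: 72 - 85 -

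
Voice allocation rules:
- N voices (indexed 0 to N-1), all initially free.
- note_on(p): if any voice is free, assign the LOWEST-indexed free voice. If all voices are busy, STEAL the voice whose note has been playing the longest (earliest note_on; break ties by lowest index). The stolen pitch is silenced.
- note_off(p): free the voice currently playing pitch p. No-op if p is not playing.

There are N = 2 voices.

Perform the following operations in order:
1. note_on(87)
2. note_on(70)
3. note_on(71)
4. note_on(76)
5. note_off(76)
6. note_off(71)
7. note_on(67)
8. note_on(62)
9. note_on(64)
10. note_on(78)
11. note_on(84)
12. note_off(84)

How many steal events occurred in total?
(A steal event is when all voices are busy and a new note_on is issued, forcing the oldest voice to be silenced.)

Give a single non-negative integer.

Op 1: note_on(87): voice 0 is free -> assigned | voices=[87 -]
Op 2: note_on(70): voice 1 is free -> assigned | voices=[87 70]
Op 3: note_on(71): all voices busy, STEAL voice 0 (pitch 87, oldest) -> assign | voices=[71 70]
Op 4: note_on(76): all voices busy, STEAL voice 1 (pitch 70, oldest) -> assign | voices=[71 76]
Op 5: note_off(76): free voice 1 | voices=[71 -]
Op 6: note_off(71): free voice 0 | voices=[- -]
Op 7: note_on(67): voice 0 is free -> assigned | voices=[67 -]
Op 8: note_on(62): voice 1 is free -> assigned | voices=[67 62]
Op 9: note_on(64): all voices busy, STEAL voice 0 (pitch 67, oldest) -> assign | voices=[64 62]
Op 10: note_on(78): all voices busy, STEAL voice 1 (pitch 62, oldest) -> assign | voices=[64 78]
Op 11: note_on(84): all voices busy, STEAL voice 0 (pitch 64, oldest) -> assign | voices=[84 78]
Op 12: note_off(84): free voice 0 | voices=[- 78]

Answer: 5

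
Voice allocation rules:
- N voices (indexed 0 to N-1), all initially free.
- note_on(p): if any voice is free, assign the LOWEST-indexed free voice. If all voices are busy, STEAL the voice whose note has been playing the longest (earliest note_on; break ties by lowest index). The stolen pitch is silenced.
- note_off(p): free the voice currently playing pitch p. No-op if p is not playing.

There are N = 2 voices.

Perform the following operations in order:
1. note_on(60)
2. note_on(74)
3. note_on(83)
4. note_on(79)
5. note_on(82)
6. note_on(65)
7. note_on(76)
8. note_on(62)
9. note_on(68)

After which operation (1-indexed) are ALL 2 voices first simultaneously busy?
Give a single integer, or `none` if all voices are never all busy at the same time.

Answer: 2

Derivation:
Op 1: note_on(60): voice 0 is free -> assigned | voices=[60 -]
Op 2: note_on(74): voice 1 is free -> assigned | voices=[60 74]
Op 3: note_on(83): all voices busy, STEAL voice 0 (pitch 60, oldest) -> assign | voices=[83 74]
Op 4: note_on(79): all voices busy, STEAL voice 1 (pitch 74, oldest) -> assign | voices=[83 79]
Op 5: note_on(82): all voices busy, STEAL voice 0 (pitch 83, oldest) -> assign | voices=[82 79]
Op 6: note_on(65): all voices busy, STEAL voice 1 (pitch 79, oldest) -> assign | voices=[82 65]
Op 7: note_on(76): all voices busy, STEAL voice 0 (pitch 82, oldest) -> assign | voices=[76 65]
Op 8: note_on(62): all voices busy, STEAL voice 1 (pitch 65, oldest) -> assign | voices=[76 62]
Op 9: note_on(68): all voices busy, STEAL voice 0 (pitch 76, oldest) -> assign | voices=[68 62]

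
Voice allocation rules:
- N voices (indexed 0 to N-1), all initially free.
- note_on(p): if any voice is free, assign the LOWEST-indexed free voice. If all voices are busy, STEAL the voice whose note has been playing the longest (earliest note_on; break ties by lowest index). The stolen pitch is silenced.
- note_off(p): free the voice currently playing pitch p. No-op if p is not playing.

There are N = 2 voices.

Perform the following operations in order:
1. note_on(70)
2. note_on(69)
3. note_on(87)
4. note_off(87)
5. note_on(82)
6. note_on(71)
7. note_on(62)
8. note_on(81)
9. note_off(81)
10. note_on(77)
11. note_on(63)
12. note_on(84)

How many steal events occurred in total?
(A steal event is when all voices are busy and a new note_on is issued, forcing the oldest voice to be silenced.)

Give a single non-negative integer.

Op 1: note_on(70): voice 0 is free -> assigned | voices=[70 -]
Op 2: note_on(69): voice 1 is free -> assigned | voices=[70 69]
Op 3: note_on(87): all voices busy, STEAL voice 0 (pitch 70, oldest) -> assign | voices=[87 69]
Op 4: note_off(87): free voice 0 | voices=[- 69]
Op 5: note_on(82): voice 0 is free -> assigned | voices=[82 69]
Op 6: note_on(71): all voices busy, STEAL voice 1 (pitch 69, oldest) -> assign | voices=[82 71]
Op 7: note_on(62): all voices busy, STEAL voice 0 (pitch 82, oldest) -> assign | voices=[62 71]
Op 8: note_on(81): all voices busy, STEAL voice 1 (pitch 71, oldest) -> assign | voices=[62 81]
Op 9: note_off(81): free voice 1 | voices=[62 -]
Op 10: note_on(77): voice 1 is free -> assigned | voices=[62 77]
Op 11: note_on(63): all voices busy, STEAL voice 0 (pitch 62, oldest) -> assign | voices=[63 77]
Op 12: note_on(84): all voices busy, STEAL voice 1 (pitch 77, oldest) -> assign | voices=[63 84]

Answer: 6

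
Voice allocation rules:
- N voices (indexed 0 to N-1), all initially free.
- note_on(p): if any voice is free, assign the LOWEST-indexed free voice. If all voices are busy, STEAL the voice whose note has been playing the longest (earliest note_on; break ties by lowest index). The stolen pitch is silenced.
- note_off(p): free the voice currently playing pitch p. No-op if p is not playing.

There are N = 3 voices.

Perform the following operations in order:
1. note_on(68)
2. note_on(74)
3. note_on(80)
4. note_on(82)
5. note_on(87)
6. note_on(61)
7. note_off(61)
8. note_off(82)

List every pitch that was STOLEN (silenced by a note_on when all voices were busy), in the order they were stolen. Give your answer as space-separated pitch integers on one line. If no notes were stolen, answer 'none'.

Op 1: note_on(68): voice 0 is free -> assigned | voices=[68 - -]
Op 2: note_on(74): voice 1 is free -> assigned | voices=[68 74 -]
Op 3: note_on(80): voice 2 is free -> assigned | voices=[68 74 80]
Op 4: note_on(82): all voices busy, STEAL voice 0 (pitch 68, oldest) -> assign | voices=[82 74 80]
Op 5: note_on(87): all voices busy, STEAL voice 1 (pitch 74, oldest) -> assign | voices=[82 87 80]
Op 6: note_on(61): all voices busy, STEAL voice 2 (pitch 80, oldest) -> assign | voices=[82 87 61]
Op 7: note_off(61): free voice 2 | voices=[82 87 -]
Op 8: note_off(82): free voice 0 | voices=[- 87 -]

Answer: 68 74 80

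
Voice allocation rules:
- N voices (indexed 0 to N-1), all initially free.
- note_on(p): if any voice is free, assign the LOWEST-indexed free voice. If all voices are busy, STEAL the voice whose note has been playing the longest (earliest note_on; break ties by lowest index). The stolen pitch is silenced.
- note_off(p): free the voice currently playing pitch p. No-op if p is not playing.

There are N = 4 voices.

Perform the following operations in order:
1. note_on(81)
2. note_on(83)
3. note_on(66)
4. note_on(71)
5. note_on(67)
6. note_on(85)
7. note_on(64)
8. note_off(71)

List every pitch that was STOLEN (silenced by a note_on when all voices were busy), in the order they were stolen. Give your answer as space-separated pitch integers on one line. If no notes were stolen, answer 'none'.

Op 1: note_on(81): voice 0 is free -> assigned | voices=[81 - - -]
Op 2: note_on(83): voice 1 is free -> assigned | voices=[81 83 - -]
Op 3: note_on(66): voice 2 is free -> assigned | voices=[81 83 66 -]
Op 4: note_on(71): voice 3 is free -> assigned | voices=[81 83 66 71]
Op 5: note_on(67): all voices busy, STEAL voice 0 (pitch 81, oldest) -> assign | voices=[67 83 66 71]
Op 6: note_on(85): all voices busy, STEAL voice 1 (pitch 83, oldest) -> assign | voices=[67 85 66 71]
Op 7: note_on(64): all voices busy, STEAL voice 2 (pitch 66, oldest) -> assign | voices=[67 85 64 71]
Op 8: note_off(71): free voice 3 | voices=[67 85 64 -]

Answer: 81 83 66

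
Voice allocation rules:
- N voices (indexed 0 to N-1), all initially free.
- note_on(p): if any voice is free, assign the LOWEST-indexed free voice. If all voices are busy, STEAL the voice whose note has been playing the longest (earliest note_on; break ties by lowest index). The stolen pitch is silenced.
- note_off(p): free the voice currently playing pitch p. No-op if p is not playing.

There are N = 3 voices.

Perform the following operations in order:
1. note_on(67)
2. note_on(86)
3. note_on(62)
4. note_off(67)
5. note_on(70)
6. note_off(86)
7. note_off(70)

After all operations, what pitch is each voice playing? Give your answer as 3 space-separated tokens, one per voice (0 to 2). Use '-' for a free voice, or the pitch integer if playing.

Op 1: note_on(67): voice 0 is free -> assigned | voices=[67 - -]
Op 2: note_on(86): voice 1 is free -> assigned | voices=[67 86 -]
Op 3: note_on(62): voice 2 is free -> assigned | voices=[67 86 62]
Op 4: note_off(67): free voice 0 | voices=[- 86 62]
Op 5: note_on(70): voice 0 is free -> assigned | voices=[70 86 62]
Op 6: note_off(86): free voice 1 | voices=[70 - 62]
Op 7: note_off(70): free voice 0 | voices=[- - 62]

Answer: - - 62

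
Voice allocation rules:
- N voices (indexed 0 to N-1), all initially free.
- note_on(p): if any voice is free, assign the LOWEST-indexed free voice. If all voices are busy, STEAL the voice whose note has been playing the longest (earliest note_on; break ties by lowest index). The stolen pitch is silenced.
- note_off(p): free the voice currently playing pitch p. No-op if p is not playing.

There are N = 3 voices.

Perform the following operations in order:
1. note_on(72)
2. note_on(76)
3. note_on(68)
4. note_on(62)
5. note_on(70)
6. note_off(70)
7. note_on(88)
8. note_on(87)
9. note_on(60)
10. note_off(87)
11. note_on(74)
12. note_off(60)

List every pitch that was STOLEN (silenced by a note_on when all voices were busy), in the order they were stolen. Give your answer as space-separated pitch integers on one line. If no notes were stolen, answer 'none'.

Op 1: note_on(72): voice 0 is free -> assigned | voices=[72 - -]
Op 2: note_on(76): voice 1 is free -> assigned | voices=[72 76 -]
Op 3: note_on(68): voice 2 is free -> assigned | voices=[72 76 68]
Op 4: note_on(62): all voices busy, STEAL voice 0 (pitch 72, oldest) -> assign | voices=[62 76 68]
Op 5: note_on(70): all voices busy, STEAL voice 1 (pitch 76, oldest) -> assign | voices=[62 70 68]
Op 6: note_off(70): free voice 1 | voices=[62 - 68]
Op 7: note_on(88): voice 1 is free -> assigned | voices=[62 88 68]
Op 8: note_on(87): all voices busy, STEAL voice 2 (pitch 68, oldest) -> assign | voices=[62 88 87]
Op 9: note_on(60): all voices busy, STEAL voice 0 (pitch 62, oldest) -> assign | voices=[60 88 87]
Op 10: note_off(87): free voice 2 | voices=[60 88 -]
Op 11: note_on(74): voice 2 is free -> assigned | voices=[60 88 74]
Op 12: note_off(60): free voice 0 | voices=[- 88 74]

Answer: 72 76 68 62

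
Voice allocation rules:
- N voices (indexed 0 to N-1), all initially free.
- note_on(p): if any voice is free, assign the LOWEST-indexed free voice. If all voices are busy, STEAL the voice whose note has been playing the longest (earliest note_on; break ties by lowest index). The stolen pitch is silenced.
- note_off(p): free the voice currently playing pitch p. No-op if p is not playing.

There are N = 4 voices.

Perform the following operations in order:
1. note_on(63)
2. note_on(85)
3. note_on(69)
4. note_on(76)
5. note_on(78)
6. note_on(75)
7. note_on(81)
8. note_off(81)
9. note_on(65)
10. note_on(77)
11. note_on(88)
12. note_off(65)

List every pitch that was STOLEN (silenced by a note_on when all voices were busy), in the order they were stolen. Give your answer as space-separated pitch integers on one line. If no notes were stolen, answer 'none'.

Op 1: note_on(63): voice 0 is free -> assigned | voices=[63 - - -]
Op 2: note_on(85): voice 1 is free -> assigned | voices=[63 85 - -]
Op 3: note_on(69): voice 2 is free -> assigned | voices=[63 85 69 -]
Op 4: note_on(76): voice 3 is free -> assigned | voices=[63 85 69 76]
Op 5: note_on(78): all voices busy, STEAL voice 0 (pitch 63, oldest) -> assign | voices=[78 85 69 76]
Op 6: note_on(75): all voices busy, STEAL voice 1 (pitch 85, oldest) -> assign | voices=[78 75 69 76]
Op 7: note_on(81): all voices busy, STEAL voice 2 (pitch 69, oldest) -> assign | voices=[78 75 81 76]
Op 8: note_off(81): free voice 2 | voices=[78 75 - 76]
Op 9: note_on(65): voice 2 is free -> assigned | voices=[78 75 65 76]
Op 10: note_on(77): all voices busy, STEAL voice 3 (pitch 76, oldest) -> assign | voices=[78 75 65 77]
Op 11: note_on(88): all voices busy, STEAL voice 0 (pitch 78, oldest) -> assign | voices=[88 75 65 77]
Op 12: note_off(65): free voice 2 | voices=[88 75 - 77]

Answer: 63 85 69 76 78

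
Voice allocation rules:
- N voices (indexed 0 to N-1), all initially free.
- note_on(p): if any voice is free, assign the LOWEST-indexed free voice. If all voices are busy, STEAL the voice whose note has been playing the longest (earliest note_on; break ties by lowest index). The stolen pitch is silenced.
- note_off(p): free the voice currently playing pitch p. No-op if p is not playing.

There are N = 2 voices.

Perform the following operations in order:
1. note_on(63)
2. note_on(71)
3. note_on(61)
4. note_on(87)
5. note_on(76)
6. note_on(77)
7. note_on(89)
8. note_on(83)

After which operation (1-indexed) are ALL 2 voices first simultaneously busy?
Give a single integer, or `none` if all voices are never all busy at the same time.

Answer: 2

Derivation:
Op 1: note_on(63): voice 0 is free -> assigned | voices=[63 -]
Op 2: note_on(71): voice 1 is free -> assigned | voices=[63 71]
Op 3: note_on(61): all voices busy, STEAL voice 0 (pitch 63, oldest) -> assign | voices=[61 71]
Op 4: note_on(87): all voices busy, STEAL voice 1 (pitch 71, oldest) -> assign | voices=[61 87]
Op 5: note_on(76): all voices busy, STEAL voice 0 (pitch 61, oldest) -> assign | voices=[76 87]
Op 6: note_on(77): all voices busy, STEAL voice 1 (pitch 87, oldest) -> assign | voices=[76 77]
Op 7: note_on(89): all voices busy, STEAL voice 0 (pitch 76, oldest) -> assign | voices=[89 77]
Op 8: note_on(83): all voices busy, STEAL voice 1 (pitch 77, oldest) -> assign | voices=[89 83]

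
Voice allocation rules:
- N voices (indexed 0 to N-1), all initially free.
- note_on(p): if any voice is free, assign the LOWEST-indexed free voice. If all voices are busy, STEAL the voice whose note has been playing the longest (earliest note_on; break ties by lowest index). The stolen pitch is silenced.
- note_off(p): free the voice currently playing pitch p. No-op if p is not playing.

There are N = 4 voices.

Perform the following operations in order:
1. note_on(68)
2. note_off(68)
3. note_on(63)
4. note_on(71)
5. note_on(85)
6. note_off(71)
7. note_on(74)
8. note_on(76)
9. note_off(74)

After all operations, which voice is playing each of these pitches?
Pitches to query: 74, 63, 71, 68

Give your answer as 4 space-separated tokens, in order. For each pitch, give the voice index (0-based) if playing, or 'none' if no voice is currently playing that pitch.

Answer: none 0 none none

Derivation:
Op 1: note_on(68): voice 0 is free -> assigned | voices=[68 - - -]
Op 2: note_off(68): free voice 0 | voices=[- - - -]
Op 3: note_on(63): voice 0 is free -> assigned | voices=[63 - - -]
Op 4: note_on(71): voice 1 is free -> assigned | voices=[63 71 - -]
Op 5: note_on(85): voice 2 is free -> assigned | voices=[63 71 85 -]
Op 6: note_off(71): free voice 1 | voices=[63 - 85 -]
Op 7: note_on(74): voice 1 is free -> assigned | voices=[63 74 85 -]
Op 8: note_on(76): voice 3 is free -> assigned | voices=[63 74 85 76]
Op 9: note_off(74): free voice 1 | voices=[63 - 85 76]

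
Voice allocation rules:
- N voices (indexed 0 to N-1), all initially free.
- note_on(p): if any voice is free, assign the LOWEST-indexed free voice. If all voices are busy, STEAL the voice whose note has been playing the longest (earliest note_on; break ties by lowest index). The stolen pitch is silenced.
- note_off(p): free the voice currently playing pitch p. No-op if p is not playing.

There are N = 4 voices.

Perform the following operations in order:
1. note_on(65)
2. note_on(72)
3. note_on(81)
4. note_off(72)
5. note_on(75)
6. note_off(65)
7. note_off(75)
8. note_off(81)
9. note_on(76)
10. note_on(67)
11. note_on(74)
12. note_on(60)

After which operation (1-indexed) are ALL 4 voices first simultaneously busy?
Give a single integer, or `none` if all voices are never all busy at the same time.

Op 1: note_on(65): voice 0 is free -> assigned | voices=[65 - - -]
Op 2: note_on(72): voice 1 is free -> assigned | voices=[65 72 - -]
Op 3: note_on(81): voice 2 is free -> assigned | voices=[65 72 81 -]
Op 4: note_off(72): free voice 1 | voices=[65 - 81 -]
Op 5: note_on(75): voice 1 is free -> assigned | voices=[65 75 81 -]
Op 6: note_off(65): free voice 0 | voices=[- 75 81 -]
Op 7: note_off(75): free voice 1 | voices=[- - 81 -]
Op 8: note_off(81): free voice 2 | voices=[- - - -]
Op 9: note_on(76): voice 0 is free -> assigned | voices=[76 - - -]
Op 10: note_on(67): voice 1 is free -> assigned | voices=[76 67 - -]
Op 11: note_on(74): voice 2 is free -> assigned | voices=[76 67 74 -]
Op 12: note_on(60): voice 3 is free -> assigned | voices=[76 67 74 60]

Answer: 12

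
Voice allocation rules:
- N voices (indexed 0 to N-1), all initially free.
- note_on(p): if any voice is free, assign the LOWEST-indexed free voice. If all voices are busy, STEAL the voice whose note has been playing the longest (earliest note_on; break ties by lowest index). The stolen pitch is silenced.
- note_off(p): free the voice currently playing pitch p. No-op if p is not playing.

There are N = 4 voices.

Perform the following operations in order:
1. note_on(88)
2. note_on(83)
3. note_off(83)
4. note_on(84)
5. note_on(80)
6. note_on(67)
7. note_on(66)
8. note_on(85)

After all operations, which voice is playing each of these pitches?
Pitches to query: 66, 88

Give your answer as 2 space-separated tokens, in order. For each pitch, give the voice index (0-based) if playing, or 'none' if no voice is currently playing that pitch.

Op 1: note_on(88): voice 0 is free -> assigned | voices=[88 - - -]
Op 2: note_on(83): voice 1 is free -> assigned | voices=[88 83 - -]
Op 3: note_off(83): free voice 1 | voices=[88 - - -]
Op 4: note_on(84): voice 1 is free -> assigned | voices=[88 84 - -]
Op 5: note_on(80): voice 2 is free -> assigned | voices=[88 84 80 -]
Op 6: note_on(67): voice 3 is free -> assigned | voices=[88 84 80 67]
Op 7: note_on(66): all voices busy, STEAL voice 0 (pitch 88, oldest) -> assign | voices=[66 84 80 67]
Op 8: note_on(85): all voices busy, STEAL voice 1 (pitch 84, oldest) -> assign | voices=[66 85 80 67]

Answer: 0 none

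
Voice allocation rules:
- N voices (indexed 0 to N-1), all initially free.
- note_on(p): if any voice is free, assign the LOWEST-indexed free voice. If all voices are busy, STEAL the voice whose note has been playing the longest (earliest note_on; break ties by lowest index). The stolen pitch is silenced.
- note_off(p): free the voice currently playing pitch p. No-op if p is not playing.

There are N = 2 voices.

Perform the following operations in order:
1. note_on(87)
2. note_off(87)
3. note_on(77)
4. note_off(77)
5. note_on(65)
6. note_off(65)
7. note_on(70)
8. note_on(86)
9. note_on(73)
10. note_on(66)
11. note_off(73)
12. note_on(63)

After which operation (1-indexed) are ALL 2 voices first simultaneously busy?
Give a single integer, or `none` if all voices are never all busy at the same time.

Op 1: note_on(87): voice 0 is free -> assigned | voices=[87 -]
Op 2: note_off(87): free voice 0 | voices=[- -]
Op 3: note_on(77): voice 0 is free -> assigned | voices=[77 -]
Op 4: note_off(77): free voice 0 | voices=[- -]
Op 5: note_on(65): voice 0 is free -> assigned | voices=[65 -]
Op 6: note_off(65): free voice 0 | voices=[- -]
Op 7: note_on(70): voice 0 is free -> assigned | voices=[70 -]
Op 8: note_on(86): voice 1 is free -> assigned | voices=[70 86]
Op 9: note_on(73): all voices busy, STEAL voice 0 (pitch 70, oldest) -> assign | voices=[73 86]
Op 10: note_on(66): all voices busy, STEAL voice 1 (pitch 86, oldest) -> assign | voices=[73 66]
Op 11: note_off(73): free voice 0 | voices=[- 66]
Op 12: note_on(63): voice 0 is free -> assigned | voices=[63 66]

Answer: 8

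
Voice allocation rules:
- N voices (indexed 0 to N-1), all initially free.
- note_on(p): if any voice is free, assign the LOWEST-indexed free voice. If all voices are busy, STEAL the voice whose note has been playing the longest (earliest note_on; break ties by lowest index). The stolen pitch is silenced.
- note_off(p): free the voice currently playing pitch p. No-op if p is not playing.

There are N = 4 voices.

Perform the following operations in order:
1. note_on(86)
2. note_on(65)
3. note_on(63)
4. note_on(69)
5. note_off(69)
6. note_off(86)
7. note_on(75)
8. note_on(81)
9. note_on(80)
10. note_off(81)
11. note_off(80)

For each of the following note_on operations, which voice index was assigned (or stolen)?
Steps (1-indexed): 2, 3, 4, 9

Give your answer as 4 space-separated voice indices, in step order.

Op 1: note_on(86): voice 0 is free -> assigned | voices=[86 - - -]
Op 2: note_on(65): voice 1 is free -> assigned | voices=[86 65 - -]
Op 3: note_on(63): voice 2 is free -> assigned | voices=[86 65 63 -]
Op 4: note_on(69): voice 3 is free -> assigned | voices=[86 65 63 69]
Op 5: note_off(69): free voice 3 | voices=[86 65 63 -]
Op 6: note_off(86): free voice 0 | voices=[- 65 63 -]
Op 7: note_on(75): voice 0 is free -> assigned | voices=[75 65 63 -]
Op 8: note_on(81): voice 3 is free -> assigned | voices=[75 65 63 81]
Op 9: note_on(80): all voices busy, STEAL voice 1 (pitch 65, oldest) -> assign | voices=[75 80 63 81]
Op 10: note_off(81): free voice 3 | voices=[75 80 63 -]
Op 11: note_off(80): free voice 1 | voices=[75 - 63 -]

Answer: 1 2 3 1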